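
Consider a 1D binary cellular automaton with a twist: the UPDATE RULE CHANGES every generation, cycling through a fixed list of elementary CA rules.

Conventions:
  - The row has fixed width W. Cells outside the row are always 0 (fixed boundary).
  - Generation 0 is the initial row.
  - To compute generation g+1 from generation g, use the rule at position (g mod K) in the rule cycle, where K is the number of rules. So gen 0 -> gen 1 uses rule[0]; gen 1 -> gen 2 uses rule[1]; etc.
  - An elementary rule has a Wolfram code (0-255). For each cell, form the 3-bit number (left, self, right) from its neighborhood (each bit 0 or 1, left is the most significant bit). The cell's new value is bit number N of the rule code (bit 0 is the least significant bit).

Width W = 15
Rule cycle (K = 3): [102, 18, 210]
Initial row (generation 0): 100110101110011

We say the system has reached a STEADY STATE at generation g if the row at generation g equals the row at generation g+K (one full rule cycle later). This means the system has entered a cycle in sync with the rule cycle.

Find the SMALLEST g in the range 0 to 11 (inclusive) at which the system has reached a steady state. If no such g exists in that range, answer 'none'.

Answer: 11

Derivation:
Gen 0: 100110101110011
Gen 1 (rule 102): 101011110010101
Gen 2 (rule 18): 000000001100000
Gen 3 (rule 210): 000000010110000
Gen 4 (rule 102): 000000111010000
Gen 5 (rule 18): 000001000001000
Gen 6 (rule 210): 000010100010100
Gen 7 (rule 102): 000111100111100
Gen 8 (rule 18): 001000011000010
Gen 9 (rule 210): 010100101100101
Gen 10 (rule 102): 111101110101111
Gen 11 (rule 18): 000000000000000
Gen 12 (rule 210): 000000000000000
Gen 13 (rule 102): 000000000000000
Gen 14 (rule 18): 000000000000000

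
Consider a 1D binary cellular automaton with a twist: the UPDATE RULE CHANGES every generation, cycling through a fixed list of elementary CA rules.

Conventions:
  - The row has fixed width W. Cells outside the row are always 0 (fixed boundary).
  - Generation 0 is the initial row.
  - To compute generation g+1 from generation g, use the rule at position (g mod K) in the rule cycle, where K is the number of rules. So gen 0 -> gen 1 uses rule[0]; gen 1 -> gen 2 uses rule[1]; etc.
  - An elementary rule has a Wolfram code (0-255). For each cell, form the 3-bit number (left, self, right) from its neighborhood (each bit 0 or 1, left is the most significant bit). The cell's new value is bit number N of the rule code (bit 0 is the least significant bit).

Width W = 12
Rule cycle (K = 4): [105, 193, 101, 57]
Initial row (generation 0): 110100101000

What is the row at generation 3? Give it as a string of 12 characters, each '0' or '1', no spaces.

Answer: 001101011101

Derivation:
Gen 0: 110100101000
Gen 1 (rule 105): 111000010011
Gen 2 (rule 193): 011011000001
Gen 3 (rule 101): 001101011101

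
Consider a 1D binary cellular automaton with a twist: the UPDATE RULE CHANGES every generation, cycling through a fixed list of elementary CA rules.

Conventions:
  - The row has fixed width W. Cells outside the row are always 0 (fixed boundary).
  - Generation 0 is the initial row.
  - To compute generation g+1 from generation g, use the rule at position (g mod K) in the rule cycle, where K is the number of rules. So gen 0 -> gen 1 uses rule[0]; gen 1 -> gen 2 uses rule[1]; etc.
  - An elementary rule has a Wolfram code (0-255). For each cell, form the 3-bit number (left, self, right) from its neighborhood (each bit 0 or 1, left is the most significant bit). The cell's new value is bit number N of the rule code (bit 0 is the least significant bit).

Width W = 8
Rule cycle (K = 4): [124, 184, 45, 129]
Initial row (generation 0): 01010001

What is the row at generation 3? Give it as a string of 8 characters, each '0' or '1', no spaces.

Gen 0: 01010001
Gen 1 (rule 124): 01111001
Gen 2 (rule 184): 01110100
Gen 3 (rule 45): 01001101

Answer: 01001101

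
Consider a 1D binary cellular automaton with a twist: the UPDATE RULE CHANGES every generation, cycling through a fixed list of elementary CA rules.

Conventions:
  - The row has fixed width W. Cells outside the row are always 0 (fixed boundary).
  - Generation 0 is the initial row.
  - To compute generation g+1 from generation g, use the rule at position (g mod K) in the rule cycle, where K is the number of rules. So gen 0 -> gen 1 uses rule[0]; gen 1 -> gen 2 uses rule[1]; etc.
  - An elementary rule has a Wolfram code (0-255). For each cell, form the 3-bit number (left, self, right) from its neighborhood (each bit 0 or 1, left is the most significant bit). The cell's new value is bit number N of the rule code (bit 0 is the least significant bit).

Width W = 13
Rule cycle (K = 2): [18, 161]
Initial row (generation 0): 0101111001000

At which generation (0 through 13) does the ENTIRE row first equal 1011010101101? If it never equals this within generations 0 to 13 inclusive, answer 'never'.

Gen 0: 0101111001000
Gen 1 (rule 18): 1000000110100
Gen 2 (rule 161): 0011110001001
Gen 3 (rule 18): 0100001010110
Gen 4 (rule 161): 0001100101000
Gen 5 (rule 18): 0010011000100
Gen 6 (rule 161): 1000000010001
Gen 7 (rule 18): 0100000101010
Gen 8 (rule 161): 0001110010100
Gen 9 (rule 18): 0010001100010
Gen 10 (rule 161): 1000100001000
Gen 11 (rule 18): 0101010010100
Gen 12 (rule 161): 0010100001001
Gen 13 (rule 18): 0100010010110

Answer: never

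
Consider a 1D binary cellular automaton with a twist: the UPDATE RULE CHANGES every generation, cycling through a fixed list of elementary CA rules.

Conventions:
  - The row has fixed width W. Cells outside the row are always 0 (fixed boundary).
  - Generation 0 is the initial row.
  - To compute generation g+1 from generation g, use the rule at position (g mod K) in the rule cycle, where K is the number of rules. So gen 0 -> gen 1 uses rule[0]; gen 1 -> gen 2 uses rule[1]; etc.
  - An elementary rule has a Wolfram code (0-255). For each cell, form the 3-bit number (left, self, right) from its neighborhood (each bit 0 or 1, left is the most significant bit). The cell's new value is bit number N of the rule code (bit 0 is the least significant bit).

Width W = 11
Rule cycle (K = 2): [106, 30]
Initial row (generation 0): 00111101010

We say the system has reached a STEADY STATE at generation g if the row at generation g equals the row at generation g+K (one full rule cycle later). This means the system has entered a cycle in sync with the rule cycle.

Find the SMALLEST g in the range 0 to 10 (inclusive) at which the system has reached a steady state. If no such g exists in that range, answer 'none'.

Answer: none

Derivation:
Gen 0: 00111101010
Gen 1 (rule 106): 01100110100
Gen 2 (rule 30): 11011100110
Gen 3 (rule 106): 11110101110
Gen 4 (rule 30): 10000101001
Gen 5 (rule 106): 00001010010
Gen 6 (rule 30): 00011011111
Gen 7 (rule 106): 00111110001
Gen 8 (rule 30): 01100001011
Gen 9 (rule 106): 11100010111
Gen 10 (rule 30): 10010110100
Gen 11 (rule 106): 00101111000
Gen 12 (rule 30): 01101000100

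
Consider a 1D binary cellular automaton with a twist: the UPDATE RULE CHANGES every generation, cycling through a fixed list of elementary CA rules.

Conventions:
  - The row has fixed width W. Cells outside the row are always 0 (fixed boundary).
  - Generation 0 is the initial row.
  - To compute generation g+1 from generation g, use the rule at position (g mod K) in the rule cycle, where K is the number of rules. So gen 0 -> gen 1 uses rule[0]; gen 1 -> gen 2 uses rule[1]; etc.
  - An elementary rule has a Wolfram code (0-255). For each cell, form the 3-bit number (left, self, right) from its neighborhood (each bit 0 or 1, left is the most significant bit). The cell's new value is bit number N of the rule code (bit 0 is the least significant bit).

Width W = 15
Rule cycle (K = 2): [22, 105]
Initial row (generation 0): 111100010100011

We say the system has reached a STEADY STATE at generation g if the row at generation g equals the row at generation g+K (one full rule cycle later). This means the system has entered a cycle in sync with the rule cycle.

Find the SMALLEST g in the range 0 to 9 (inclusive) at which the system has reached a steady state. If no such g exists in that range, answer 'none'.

Gen 0: 111100010100011
Gen 1 (rule 22): 000010110110100
Gen 2 (rule 105): 111001111111001
Gen 3 (rule 22): 000110000000111
Gen 4 (rule 105): 110110111110101
Gen 5 (rule 22): 000000000000101
Gen 6 (rule 105): 111111111110010
Gen 7 (rule 22): 000000000001111
Gen 8 (rule 105): 111111111101001
Gen 9 (rule 22): 000000000001111
Gen 10 (rule 105): 111111111101001
Gen 11 (rule 22): 000000000001111

Answer: 7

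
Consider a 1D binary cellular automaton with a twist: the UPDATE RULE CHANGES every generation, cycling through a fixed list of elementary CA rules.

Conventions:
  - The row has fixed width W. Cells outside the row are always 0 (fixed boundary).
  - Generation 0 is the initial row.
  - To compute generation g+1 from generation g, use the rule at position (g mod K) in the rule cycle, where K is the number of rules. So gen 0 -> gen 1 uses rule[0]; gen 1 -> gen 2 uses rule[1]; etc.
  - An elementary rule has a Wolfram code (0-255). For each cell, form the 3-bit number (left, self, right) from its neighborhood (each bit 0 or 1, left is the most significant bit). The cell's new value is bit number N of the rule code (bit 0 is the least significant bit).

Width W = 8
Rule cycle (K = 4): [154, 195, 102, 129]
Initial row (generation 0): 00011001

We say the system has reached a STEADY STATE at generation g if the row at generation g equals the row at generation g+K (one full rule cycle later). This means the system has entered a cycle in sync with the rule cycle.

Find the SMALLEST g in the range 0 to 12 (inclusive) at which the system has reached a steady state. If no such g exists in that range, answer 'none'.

Gen 0: 00011001
Gen 1 (rule 154): 00110110
Gen 2 (rule 195): 11010010
Gen 3 (rule 102): 01110110
Gen 4 (rule 129): 00100000
Gen 5 (rule 154): 01010000
Gen 6 (rule 195): 10000111
Gen 7 (rule 102): 10001001
Gen 8 (rule 129): 00100000
Gen 9 (rule 154): 01010000
Gen 10 (rule 195): 10000111
Gen 11 (rule 102): 10001001
Gen 12 (rule 129): 00100000
Gen 13 (rule 154): 01010000
Gen 14 (rule 195): 10000111
Gen 15 (rule 102): 10001001
Gen 16 (rule 129): 00100000

Answer: 4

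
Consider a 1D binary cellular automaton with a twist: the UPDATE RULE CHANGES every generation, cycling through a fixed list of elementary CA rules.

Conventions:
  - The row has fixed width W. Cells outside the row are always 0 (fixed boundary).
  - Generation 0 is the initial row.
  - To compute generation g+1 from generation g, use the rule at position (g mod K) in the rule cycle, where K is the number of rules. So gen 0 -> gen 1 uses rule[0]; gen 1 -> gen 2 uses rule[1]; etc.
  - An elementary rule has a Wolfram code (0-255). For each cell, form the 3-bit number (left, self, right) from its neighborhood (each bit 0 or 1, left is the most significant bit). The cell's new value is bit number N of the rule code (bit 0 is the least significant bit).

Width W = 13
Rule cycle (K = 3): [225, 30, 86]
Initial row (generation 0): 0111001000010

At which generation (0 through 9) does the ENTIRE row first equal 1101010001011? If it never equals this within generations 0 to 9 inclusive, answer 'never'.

Answer: 5

Derivation:
Gen 0: 0111001000010
Gen 1 (rule 225): 0011000011000
Gen 2 (rule 30): 0110100110100
Gen 3 (rule 86): 1010111010110
Gen 4 (rule 225): 0101011101010
Gen 5 (rule 30): 1101010001011
Gen 6 (rule 86): 0101011011001
Gen 7 (rule 225): 0010101101000
Gen 8 (rule 30): 0110101001100
Gen 9 (rule 86): 1010101110110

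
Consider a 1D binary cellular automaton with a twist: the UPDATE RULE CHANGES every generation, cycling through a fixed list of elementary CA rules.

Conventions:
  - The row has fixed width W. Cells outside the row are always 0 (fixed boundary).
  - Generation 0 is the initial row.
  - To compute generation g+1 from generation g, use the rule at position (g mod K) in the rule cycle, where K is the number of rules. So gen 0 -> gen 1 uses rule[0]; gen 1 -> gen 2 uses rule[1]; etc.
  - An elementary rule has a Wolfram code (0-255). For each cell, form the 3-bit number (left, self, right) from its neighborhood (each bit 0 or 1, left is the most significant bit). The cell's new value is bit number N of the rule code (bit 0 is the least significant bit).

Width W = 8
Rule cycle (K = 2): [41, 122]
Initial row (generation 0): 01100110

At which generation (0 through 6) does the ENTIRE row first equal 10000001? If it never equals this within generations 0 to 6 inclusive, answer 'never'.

Answer: never

Derivation:
Gen 0: 01100110
Gen 1 (rule 41): 01000100
Gen 2 (rule 122): 10101010
Gen 3 (rule 41): 01010100
Gen 4 (rule 122): 10101010
Gen 5 (rule 41): 01010100
Gen 6 (rule 122): 10101010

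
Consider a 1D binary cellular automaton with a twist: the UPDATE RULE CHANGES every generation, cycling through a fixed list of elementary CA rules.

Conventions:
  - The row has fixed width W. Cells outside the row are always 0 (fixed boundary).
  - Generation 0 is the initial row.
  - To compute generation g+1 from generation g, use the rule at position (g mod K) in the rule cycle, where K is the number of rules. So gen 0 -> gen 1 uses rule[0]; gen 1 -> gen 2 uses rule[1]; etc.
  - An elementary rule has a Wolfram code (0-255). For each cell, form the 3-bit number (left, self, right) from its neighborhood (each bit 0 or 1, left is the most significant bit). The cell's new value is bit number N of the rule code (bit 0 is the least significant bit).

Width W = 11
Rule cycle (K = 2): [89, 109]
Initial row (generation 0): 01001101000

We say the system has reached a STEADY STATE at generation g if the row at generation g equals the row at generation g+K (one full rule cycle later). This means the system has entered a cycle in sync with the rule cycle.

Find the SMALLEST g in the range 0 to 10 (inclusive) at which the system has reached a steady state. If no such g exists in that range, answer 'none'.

Answer: none

Derivation:
Gen 0: 01001101000
Gen 1 (rule 89): 00101100111
Gen 2 (rule 109): 10111100101
Gen 3 (rule 89): 00100110000
Gen 4 (rule 109): 10100110111
Gen 5 (rule 89): 00010110101
Gen 6 (rule 109): 11011111111
Gen 7 (rule 89): 11010000001
Gen 8 (rule 109): 11110111101
Gen 9 (rule 89): 10010100100
Gen 10 (rule 109): 10011100101
Gen 11 (rule 89): 01010110000
Gen 12 (rule 109): 01111110111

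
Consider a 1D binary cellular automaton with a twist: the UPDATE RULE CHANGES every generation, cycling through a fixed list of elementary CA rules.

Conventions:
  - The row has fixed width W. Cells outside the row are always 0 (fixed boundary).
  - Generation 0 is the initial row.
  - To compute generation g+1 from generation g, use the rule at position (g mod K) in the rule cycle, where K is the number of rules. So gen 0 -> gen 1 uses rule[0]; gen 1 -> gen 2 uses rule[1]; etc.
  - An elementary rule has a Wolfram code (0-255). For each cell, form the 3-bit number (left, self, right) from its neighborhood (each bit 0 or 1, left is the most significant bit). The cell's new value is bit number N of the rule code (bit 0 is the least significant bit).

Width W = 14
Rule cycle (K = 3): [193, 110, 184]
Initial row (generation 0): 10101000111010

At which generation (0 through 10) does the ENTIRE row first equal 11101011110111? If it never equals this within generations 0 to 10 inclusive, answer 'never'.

Gen 0: 10101000111010
Gen 1 (rule 193): 00000010011000
Gen 2 (rule 110): 00000110111000
Gen 3 (rule 184): 00000101110100
Gen 4 (rule 193): 11110000110001
Gen 5 (rule 110): 10010001110011
Gen 6 (rule 184): 01001001101010
Gen 7 (rule 193): 00000000100000
Gen 8 (rule 110): 00000001100000
Gen 9 (rule 184): 00000001010000
Gen 10 (rule 193): 11111100000111

Answer: never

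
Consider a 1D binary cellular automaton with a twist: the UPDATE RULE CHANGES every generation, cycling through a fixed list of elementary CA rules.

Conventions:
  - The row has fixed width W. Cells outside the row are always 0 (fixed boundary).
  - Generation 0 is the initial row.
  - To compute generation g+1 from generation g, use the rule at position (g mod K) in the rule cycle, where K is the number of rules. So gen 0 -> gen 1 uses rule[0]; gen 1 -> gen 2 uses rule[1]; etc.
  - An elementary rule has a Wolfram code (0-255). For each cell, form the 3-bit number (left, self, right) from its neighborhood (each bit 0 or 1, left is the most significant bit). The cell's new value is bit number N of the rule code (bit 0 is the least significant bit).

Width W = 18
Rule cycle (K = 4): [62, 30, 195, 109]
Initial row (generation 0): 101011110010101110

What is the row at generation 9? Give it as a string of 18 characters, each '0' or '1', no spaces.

Gen 0: 101011110010101110
Gen 1 (rule 62): 111110001111111001
Gen 2 (rule 30): 100001011000000111
Gen 3 (rule 195): 001110001011111011
Gen 4 (rule 109): 101010101110001111
Gen 5 (rule 62): 111111111001011000
Gen 6 (rule 30): 100000000111010100
Gen 7 (rule 195): 001111111011000001
Gen 8 (rule 109): 101000001111011101
Gen 9 (rule 62): 111100011000110011

Answer: 111100011000110011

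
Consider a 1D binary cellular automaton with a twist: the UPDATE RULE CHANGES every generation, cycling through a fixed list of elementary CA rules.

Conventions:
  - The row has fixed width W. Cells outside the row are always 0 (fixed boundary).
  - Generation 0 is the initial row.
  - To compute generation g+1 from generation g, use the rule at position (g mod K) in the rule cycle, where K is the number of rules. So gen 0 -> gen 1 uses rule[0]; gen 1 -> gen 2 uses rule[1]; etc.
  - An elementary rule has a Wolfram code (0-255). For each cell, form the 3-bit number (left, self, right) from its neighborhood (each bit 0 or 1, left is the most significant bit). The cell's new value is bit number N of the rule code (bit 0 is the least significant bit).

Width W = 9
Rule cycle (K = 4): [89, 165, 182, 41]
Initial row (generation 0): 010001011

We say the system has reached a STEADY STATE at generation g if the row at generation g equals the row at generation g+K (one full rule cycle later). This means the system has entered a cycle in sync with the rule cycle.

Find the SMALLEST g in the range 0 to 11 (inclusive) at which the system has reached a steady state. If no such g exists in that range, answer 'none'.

Answer: none

Derivation:
Gen 0: 010001011
Gen 1 (rule 89): 001100011
Gen 2 (rule 165): 100001000
Gen 3 (rule 182): 110011100
Gen 4 (rule 41): 100010001
Gen 5 (rule 89): 011001100
Gen 6 (rule 165): 000000001
Gen 7 (rule 182): 000000011
Gen 8 (rule 41): 111111010
Gen 9 (rule 89): 100001001
Gen 10 (rule 165): 101101001
Gen 11 (rule 182): 110011111
Gen 12 (rule 41): 100010000
Gen 13 (rule 89): 011001111
Gen 14 (rule 165): 000000110
Gen 15 (rule 182): 000001001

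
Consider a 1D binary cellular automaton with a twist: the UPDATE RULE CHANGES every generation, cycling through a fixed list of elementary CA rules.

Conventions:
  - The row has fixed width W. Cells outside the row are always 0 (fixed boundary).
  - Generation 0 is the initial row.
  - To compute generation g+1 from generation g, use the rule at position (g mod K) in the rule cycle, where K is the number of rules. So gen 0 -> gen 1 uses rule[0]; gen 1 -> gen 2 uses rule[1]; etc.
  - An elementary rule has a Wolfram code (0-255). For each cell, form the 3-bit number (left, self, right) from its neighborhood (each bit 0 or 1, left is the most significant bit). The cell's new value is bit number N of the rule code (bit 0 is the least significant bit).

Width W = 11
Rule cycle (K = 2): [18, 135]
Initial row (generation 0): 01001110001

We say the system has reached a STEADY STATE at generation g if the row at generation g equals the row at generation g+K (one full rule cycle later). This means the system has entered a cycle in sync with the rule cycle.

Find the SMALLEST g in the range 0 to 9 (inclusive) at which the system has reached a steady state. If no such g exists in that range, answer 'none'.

Answer: 5

Derivation:
Gen 0: 01001110001
Gen 1 (rule 18): 10110001010
Gen 2 (rule 135): 10000111010
Gen 3 (rule 18): 01001000001
Gen 4 (rule 135): 11011011111
Gen 5 (rule 18): 00000000000
Gen 6 (rule 135): 11111111111
Gen 7 (rule 18): 00000000000
Gen 8 (rule 135): 11111111111
Gen 9 (rule 18): 00000000000
Gen 10 (rule 135): 11111111111
Gen 11 (rule 18): 00000000000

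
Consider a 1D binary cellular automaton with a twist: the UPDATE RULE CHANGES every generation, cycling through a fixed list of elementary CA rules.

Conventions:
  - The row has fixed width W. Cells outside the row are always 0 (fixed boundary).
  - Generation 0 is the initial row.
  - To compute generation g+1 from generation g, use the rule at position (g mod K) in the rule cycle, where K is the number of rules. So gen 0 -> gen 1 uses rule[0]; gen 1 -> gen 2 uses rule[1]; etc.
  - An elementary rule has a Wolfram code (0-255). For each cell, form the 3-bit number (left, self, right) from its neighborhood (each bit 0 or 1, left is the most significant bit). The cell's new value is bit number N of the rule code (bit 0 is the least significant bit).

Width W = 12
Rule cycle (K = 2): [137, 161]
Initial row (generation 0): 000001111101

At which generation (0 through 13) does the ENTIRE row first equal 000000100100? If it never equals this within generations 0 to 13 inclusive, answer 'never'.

Answer: never

Derivation:
Gen 0: 000001111101
Gen 1 (rule 137): 111101111000
Gen 2 (rule 161): 011010110011
Gen 3 (rule 137): 010000100010
Gen 4 (rule 161): 000110001000
Gen 5 (rule 137): 110100100011
Gen 6 (rule 161): 001000001000
Gen 7 (rule 137): 100011100011
Gen 8 (rule 161): 001001001000
Gen 9 (rule 137): 100000000011
Gen 10 (rule 161): 001111111000
Gen 11 (rule 137): 101111110011
Gen 12 (rule 161): 010111100000
Gen 13 (rule 137): 000111001111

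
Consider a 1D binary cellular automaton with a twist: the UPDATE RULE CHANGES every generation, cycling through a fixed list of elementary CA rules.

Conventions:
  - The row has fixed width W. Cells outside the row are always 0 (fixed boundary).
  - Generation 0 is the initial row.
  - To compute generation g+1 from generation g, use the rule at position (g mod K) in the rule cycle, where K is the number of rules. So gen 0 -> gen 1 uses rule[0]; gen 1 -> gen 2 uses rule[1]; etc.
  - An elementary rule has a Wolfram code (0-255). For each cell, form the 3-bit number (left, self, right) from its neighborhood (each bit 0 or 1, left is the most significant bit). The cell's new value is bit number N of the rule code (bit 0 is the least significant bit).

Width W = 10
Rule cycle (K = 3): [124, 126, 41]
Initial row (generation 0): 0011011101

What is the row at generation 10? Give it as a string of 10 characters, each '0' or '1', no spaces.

Gen 0: 0011011101
Gen 1 (rule 124): 0011110111
Gen 2 (rule 126): 0110011101
Gen 3 (rule 41): 0100010010
Gen 4 (rule 124): 0110011011
Gen 5 (rule 126): 1111111111
Gen 6 (rule 41): 1000000000
Gen 7 (rule 124): 1100000000
Gen 8 (rule 126): 1110000000
Gen 9 (rule 41): 1000111111
Gen 10 (rule 124): 1100100001

Answer: 1100100001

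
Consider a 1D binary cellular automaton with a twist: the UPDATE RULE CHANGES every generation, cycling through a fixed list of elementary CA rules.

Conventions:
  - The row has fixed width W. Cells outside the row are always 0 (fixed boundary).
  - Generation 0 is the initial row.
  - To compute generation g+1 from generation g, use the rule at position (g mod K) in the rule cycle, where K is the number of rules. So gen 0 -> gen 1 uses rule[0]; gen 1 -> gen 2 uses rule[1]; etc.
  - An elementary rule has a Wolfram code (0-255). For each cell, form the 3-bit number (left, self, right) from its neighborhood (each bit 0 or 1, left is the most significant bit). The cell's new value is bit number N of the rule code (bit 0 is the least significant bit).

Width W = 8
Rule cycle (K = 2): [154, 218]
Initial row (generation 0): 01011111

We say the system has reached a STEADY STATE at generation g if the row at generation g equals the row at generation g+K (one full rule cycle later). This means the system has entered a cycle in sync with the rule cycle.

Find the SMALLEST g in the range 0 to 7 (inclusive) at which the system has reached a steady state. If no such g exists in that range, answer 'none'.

Answer: 3

Derivation:
Gen 0: 01011111
Gen 1 (rule 154): 10011110
Gen 2 (rule 218): 01111111
Gen 3 (rule 154): 11111110
Gen 4 (rule 218): 11111111
Gen 5 (rule 154): 11111110
Gen 6 (rule 218): 11111111
Gen 7 (rule 154): 11111110
Gen 8 (rule 218): 11111111
Gen 9 (rule 154): 11111110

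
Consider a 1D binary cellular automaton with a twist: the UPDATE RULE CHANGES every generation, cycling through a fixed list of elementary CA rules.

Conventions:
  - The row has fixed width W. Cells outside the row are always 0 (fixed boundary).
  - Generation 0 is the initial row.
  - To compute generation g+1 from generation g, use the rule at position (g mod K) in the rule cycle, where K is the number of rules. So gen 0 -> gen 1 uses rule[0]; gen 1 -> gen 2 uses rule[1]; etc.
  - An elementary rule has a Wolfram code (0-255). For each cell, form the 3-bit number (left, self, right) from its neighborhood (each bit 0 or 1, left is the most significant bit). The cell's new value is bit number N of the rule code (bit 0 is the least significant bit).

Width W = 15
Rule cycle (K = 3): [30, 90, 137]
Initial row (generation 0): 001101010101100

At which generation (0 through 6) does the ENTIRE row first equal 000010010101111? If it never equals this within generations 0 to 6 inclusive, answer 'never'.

Gen 0: 001101010101100
Gen 1 (rule 30): 011001010101010
Gen 2 (rule 90): 111110000000001
Gen 3 (rule 137): 111100111111100
Gen 4 (rule 30): 100011100000010
Gen 5 (rule 90): 010110110000101
Gen 6 (rule 137): 000100100110000

Answer: never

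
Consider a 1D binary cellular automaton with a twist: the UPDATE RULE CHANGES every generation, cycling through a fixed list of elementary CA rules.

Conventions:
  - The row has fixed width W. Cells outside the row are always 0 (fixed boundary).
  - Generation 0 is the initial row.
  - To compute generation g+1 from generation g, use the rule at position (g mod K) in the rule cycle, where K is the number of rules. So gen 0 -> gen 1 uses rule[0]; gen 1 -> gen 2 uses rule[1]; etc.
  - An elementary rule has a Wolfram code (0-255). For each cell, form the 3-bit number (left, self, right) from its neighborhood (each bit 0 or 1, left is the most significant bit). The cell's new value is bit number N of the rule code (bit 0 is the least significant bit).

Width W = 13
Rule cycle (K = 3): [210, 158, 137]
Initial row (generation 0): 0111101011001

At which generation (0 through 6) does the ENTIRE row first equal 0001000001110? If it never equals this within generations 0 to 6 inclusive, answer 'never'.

Gen 0: 0111101011001
Gen 1 (rule 210): 1011100001110
Gen 2 (rule 158): 1011010011101
Gen 3 (rule 137): 0010000011000
Gen 4 (rule 210): 0101000101100
Gen 5 (rule 158): 1101101101010
Gen 6 (rule 137): 1001001000000

Answer: never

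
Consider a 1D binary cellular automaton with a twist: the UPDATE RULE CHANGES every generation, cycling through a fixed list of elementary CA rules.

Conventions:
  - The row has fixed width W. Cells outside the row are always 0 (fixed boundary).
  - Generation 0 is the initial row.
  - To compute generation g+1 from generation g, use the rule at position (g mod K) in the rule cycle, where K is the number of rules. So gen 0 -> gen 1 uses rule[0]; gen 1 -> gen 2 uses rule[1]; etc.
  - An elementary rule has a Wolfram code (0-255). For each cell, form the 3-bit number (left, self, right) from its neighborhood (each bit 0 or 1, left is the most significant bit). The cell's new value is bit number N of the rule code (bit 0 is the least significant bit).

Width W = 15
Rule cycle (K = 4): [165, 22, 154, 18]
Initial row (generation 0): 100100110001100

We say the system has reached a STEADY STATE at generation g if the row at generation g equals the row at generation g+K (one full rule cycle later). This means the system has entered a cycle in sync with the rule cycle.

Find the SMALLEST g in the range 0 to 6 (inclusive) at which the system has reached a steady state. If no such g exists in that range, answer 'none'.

Answer: none

Derivation:
Gen 0: 100100110001100
Gen 1 (rule 165): 100100000100001
Gen 2 (rule 22): 111110001110011
Gen 3 (rule 154): 111101011101110
Gen 4 (rule 18): 000000000000001
Gen 5 (rule 165): 111111111111101
Gen 6 (rule 22): 000000000000001
Gen 7 (rule 154): 000000000000010
Gen 8 (rule 18): 000000000000101
Gen 9 (rule 165): 111111111110111
Gen 10 (rule 22): 000000000000000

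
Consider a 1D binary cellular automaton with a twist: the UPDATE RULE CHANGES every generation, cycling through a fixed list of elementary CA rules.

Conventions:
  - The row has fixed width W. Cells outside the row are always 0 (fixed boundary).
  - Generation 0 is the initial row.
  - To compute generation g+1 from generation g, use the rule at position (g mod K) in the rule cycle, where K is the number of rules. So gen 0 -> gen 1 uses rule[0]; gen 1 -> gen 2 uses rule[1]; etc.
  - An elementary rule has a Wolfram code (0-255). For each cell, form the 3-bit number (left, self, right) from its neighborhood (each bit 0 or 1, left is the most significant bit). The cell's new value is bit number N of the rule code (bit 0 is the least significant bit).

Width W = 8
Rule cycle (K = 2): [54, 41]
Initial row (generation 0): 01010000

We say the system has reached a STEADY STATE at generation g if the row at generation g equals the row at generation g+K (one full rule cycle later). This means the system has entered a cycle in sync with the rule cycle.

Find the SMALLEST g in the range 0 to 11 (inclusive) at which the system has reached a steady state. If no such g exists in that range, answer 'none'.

Answer: none

Derivation:
Gen 0: 01010000
Gen 1 (rule 54): 11111000
Gen 2 (rule 41): 10000011
Gen 3 (rule 54): 11000100
Gen 4 (rule 41): 10010001
Gen 5 (rule 54): 11111011
Gen 6 (rule 41): 10000110
Gen 7 (rule 54): 11001001
Gen 8 (rule 41): 10000000
Gen 9 (rule 54): 11000000
Gen 10 (rule 41): 10011111
Gen 11 (rule 54): 11100000
Gen 12 (rule 41): 10001111
Gen 13 (rule 54): 11010000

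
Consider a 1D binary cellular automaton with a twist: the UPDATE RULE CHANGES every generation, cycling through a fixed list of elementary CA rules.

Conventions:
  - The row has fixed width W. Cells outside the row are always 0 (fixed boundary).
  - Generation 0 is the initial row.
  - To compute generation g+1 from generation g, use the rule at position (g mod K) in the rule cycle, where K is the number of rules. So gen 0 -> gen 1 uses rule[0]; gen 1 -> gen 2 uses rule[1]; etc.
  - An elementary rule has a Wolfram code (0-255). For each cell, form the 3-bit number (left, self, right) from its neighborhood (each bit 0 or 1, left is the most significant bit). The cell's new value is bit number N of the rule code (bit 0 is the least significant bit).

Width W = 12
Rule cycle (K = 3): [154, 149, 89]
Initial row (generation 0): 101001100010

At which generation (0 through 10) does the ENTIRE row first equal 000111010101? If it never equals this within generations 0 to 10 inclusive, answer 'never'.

Gen 0: 101001100010
Gen 1 (rule 154): 000111010101
Gen 2 (rule 149): 110010010101
Gen 3 (rule 89): 111001000000
Gen 4 (rule 154): 110110100000
Gen 5 (rule 149): 000000111111
Gen 6 (rule 89): 111110100001
Gen 7 (rule 154): 111100010010
Gen 8 (rule 149): 011011011011
Gen 9 (rule 89): 011011011011
Gen 10 (rule 154): 110010010010

Answer: 1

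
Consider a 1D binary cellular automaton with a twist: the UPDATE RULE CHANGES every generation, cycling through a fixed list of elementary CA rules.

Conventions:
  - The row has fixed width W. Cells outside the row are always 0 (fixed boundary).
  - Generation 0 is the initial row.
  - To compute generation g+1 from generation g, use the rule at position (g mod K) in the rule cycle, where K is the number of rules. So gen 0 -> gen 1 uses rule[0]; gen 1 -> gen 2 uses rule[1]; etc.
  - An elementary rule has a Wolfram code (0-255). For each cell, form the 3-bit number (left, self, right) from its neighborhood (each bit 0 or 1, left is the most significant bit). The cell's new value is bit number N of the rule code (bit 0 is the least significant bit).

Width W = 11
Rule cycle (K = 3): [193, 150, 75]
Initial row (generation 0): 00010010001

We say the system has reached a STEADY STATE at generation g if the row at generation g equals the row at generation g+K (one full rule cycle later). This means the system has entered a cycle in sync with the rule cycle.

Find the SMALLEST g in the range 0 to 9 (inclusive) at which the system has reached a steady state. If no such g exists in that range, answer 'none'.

Answer: none

Derivation:
Gen 0: 00010010001
Gen 1 (rule 193): 11000000100
Gen 2 (rule 150): 00100001110
Gen 3 (rule 75): 11001111010
Gen 4 (rule 193): 01000111000
Gen 5 (rule 150): 11101010100
Gen 6 (rule 75): 10100000001
Gen 7 (rule 193): 00001111100
Gen 8 (rule 150): 00010111010
Gen 9 (rule 75): 11100101000
Gen 10 (rule 193): 01100000011
Gen 11 (rule 150): 10010000100
Gen 12 (rule 75): 00100111001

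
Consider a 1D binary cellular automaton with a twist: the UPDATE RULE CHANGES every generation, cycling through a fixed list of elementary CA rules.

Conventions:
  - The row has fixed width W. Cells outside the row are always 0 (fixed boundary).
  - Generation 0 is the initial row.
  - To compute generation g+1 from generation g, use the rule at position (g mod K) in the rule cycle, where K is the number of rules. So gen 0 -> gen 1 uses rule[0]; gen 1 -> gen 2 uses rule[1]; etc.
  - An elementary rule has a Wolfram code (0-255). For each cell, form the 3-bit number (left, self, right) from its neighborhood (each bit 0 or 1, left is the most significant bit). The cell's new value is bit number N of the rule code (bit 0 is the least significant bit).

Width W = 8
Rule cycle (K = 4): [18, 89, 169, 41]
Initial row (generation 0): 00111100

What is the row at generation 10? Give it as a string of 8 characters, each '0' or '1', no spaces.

Answer: 11001111

Derivation:
Gen 0: 00111100
Gen 1 (rule 18): 01000010
Gen 2 (rule 89): 00111001
Gen 3 (rule 169): 10110000
Gen 4 (rule 41): 01100111
Gen 5 (rule 18): 10011000
Gen 6 (rule 89): 01011111
Gen 7 (rule 169): 00111110
Gen 8 (rule 41): 10100000
Gen 9 (rule 18): 00010000
Gen 10 (rule 89): 11001111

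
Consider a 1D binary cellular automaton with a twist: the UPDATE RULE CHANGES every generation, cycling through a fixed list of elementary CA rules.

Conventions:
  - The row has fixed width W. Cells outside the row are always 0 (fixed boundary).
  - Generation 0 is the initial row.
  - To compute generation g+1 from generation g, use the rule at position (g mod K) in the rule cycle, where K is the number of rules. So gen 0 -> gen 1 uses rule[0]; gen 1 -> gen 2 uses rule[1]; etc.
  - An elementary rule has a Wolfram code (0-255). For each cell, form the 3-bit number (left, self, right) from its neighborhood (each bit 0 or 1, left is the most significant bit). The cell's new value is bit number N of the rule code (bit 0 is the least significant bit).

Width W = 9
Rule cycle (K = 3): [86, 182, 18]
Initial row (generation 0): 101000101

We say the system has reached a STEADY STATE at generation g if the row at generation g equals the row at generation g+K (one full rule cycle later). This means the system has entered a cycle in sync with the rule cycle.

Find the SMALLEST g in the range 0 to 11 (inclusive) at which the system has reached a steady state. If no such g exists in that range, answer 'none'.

Gen 0: 101000101
Gen 1 (rule 86): 101101101
Gen 2 (rule 182): 110010011
Gen 3 (rule 18): 001101100
Gen 4 (rule 86): 010100110
Gen 5 (rule 182): 111111001
Gen 6 (rule 18): 000000110
Gen 7 (rule 86): 000001011
Gen 8 (rule 182): 000011100
Gen 9 (rule 18): 000100010
Gen 10 (rule 86): 001110111
Gen 11 (rule 182): 010101010
Gen 12 (rule 18): 100000001
Gen 13 (rule 86): 110000011
Gen 14 (rule 182): 001000100

Answer: none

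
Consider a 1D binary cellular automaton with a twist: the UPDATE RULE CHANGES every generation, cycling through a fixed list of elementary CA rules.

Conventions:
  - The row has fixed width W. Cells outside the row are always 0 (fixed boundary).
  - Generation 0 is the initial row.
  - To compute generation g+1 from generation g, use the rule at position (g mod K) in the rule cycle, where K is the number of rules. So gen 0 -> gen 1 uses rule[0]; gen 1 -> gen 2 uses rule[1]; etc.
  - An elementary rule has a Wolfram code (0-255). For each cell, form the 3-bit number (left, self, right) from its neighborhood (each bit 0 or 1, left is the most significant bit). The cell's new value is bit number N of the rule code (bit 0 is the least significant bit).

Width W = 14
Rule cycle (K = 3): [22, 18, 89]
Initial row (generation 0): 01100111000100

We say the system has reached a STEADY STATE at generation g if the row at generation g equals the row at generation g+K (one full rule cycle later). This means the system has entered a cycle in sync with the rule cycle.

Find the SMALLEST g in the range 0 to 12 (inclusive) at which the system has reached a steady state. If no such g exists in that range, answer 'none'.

Answer: none

Derivation:
Gen 0: 01100111000100
Gen 1 (rule 22): 10011000101110
Gen 2 (rule 18): 01100101000001
Gen 3 (rule 89): 01110000111100
Gen 4 (rule 22): 10001001000010
Gen 5 (rule 18): 01010110100101
Gen 6 (rule 89): 00000110010000
Gen 7 (rule 22): 00001001111000
Gen 8 (rule 18): 00010110000100
Gen 9 (rule 89): 11000111110011
Gen 10 (rule 22): 00101000001100
Gen 11 (rule 18): 01000100010010
Gen 12 (rule 89): 00110011001001
Gen 13 (rule 22): 01001100111111
Gen 14 (rule 18): 10110011000000
Gen 15 (rule 89): 00111011111111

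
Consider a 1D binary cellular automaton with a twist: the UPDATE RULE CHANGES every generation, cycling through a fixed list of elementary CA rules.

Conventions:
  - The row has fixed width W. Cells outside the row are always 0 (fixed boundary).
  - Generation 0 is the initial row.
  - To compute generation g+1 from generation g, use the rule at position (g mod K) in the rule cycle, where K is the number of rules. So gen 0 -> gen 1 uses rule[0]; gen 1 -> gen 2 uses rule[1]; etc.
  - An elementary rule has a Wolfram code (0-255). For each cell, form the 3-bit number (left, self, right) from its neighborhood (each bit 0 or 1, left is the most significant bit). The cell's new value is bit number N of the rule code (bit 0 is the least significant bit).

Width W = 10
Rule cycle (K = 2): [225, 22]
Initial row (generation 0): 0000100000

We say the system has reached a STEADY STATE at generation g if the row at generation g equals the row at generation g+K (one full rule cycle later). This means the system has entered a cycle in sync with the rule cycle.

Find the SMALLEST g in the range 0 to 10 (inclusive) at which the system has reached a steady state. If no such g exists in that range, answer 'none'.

Answer: none

Derivation:
Gen 0: 0000100000
Gen 1 (rule 225): 1110001111
Gen 2 (rule 22): 0001010000
Gen 3 (rule 225): 1100100111
Gen 4 (rule 22): 0011111000
Gen 5 (rule 225): 1001111011
Gen 6 (rule 22): 1110000000
Gen 7 (rule 225): 0110111111
Gen 8 (rule 22): 1000000000
Gen 9 (rule 225): 0011111111
Gen 10 (rule 22): 0100000000
Gen 11 (rule 225): 0001111111
Gen 12 (rule 22): 0010000000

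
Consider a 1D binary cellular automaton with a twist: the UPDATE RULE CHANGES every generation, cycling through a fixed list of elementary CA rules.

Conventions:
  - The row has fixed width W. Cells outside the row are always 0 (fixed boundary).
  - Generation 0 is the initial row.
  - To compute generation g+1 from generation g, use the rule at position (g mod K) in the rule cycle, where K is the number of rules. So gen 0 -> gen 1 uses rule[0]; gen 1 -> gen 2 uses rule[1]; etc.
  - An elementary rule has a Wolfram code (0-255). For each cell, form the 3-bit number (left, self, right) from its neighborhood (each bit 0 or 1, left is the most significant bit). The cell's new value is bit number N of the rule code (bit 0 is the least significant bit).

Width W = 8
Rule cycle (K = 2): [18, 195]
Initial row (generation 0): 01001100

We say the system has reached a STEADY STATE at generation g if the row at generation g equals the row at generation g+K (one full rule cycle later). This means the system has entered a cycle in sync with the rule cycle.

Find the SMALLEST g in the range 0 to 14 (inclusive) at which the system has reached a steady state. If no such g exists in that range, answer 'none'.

Answer: 7

Derivation:
Gen 0: 01001100
Gen 1 (rule 18): 10110010
Gen 2 (rule 195): 00010100
Gen 3 (rule 18): 00100010
Gen 4 (rule 195): 11001100
Gen 5 (rule 18): 00110010
Gen 6 (rule 195): 11010100
Gen 7 (rule 18): 00000010
Gen 8 (rule 195): 11111100
Gen 9 (rule 18): 00000010
Gen 10 (rule 195): 11111100
Gen 11 (rule 18): 00000010
Gen 12 (rule 195): 11111100
Gen 13 (rule 18): 00000010
Gen 14 (rule 195): 11111100
Gen 15 (rule 18): 00000010
Gen 16 (rule 195): 11111100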